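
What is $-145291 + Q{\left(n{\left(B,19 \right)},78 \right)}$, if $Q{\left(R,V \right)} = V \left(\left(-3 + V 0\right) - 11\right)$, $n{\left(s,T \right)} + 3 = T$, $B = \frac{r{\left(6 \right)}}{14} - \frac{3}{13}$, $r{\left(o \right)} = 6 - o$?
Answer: $-146383$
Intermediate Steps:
$B = - \frac{3}{13}$ ($B = \frac{6 - 6}{14} - \frac{3}{13} = \left(6 - 6\right) \frac{1}{14} - \frac{3}{13} = 0 \cdot \frac{1}{14} - \frac{3}{13} = 0 - \frac{3}{13} = - \frac{3}{13} \approx -0.23077$)
$n{\left(s,T \right)} = -3 + T$
$Q{\left(R,V \right)} = - 14 V$ ($Q{\left(R,V \right)} = V \left(\left(-3 + 0\right) - 11\right) = V \left(-3 - 11\right) = V \left(-14\right) = - 14 V$)
$-145291 + Q{\left(n{\left(B,19 \right)},78 \right)} = -145291 - 1092 = -146383$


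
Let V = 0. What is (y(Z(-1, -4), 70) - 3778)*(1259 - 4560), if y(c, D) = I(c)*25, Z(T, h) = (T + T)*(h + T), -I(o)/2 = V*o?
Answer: 12471178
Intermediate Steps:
I(o) = 0 (I(o) = -0*o = -2*0 = 0)
Z(T, h) = 2*T*(T + h) (Z(T, h) = (2*T)*(T + h) = 2*T*(T + h))
y(c, D) = 0 (y(c, D) = 0*25 = 0)
(y(Z(-1, -4), 70) - 3778)*(1259 - 4560) = (0 - 3778)*(1259 - 4560) = -3778*(-3301) = 12471178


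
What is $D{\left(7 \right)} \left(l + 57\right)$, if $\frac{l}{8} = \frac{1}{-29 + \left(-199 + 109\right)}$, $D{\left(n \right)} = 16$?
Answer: $\frac{108400}{119} \approx 910.92$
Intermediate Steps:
$l = - \frac{8}{119}$ ($l = \frac{8}{-29 + \left(-199 + 109\right)} = \frac{8}{-29 - 90} = \frac{8}{-119} = 8 \left(- \frac{1}{119}\right) = - \frac{8}{119} \approx -0.067227$)
$D{\left(7 \right)} \left(l + 57\right) = 16 \left(- \frac{8}{119} + 57\right) = 16 \cdot \frac{6775}{119} = \frac{108400}{119}$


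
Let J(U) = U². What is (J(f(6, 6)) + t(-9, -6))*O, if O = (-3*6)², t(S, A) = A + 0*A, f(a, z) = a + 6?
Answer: 44712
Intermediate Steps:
f(a, z) = 6 + a
t(S, A) = A (t(S, A) = A + 0 = A)
O = 324 (O = (-18)² = 324)
(J(f(6, 6)) + t(-9, -6))*O = ((6 + 6)² - 6)*324 = (12² - 6)*324 = (144 - 6)*324 = 138*324 = 44712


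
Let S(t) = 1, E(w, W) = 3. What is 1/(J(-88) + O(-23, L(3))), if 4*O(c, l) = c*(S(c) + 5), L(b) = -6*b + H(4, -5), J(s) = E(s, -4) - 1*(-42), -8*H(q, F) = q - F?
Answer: 2/21 ≈ 0.095238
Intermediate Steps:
H(q, F) = -q/8 + F/8 (H(q, F) = -(q - F)/8 = -q/8 + F/8)
J(s) = 45 (J(s) = 3 - 1*(-42) = 3 + 42 = 45)
L(b) = -9/8 - 6*b (L(b) = -6*b + (-1/8*4 + (1/8)*(-5)) = -6*b + (-1/2 - 5/8) = -6*b - 9/8 = -9/8 - 6*b)
O(c, l) = 3*c/2 (O(c, l) = (c*(1 + 5))/4 = (c*6)/4 = (6*c)/4 = 3*c/2)
1/(J(-88) + O(-23, L(3))) = 1/(45 + (3/2)*(-23)) = 1/(45 - 69/2) = 1/(21/2) = 2/21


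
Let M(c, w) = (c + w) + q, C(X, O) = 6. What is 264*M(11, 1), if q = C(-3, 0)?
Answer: 4752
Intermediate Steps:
q = 6
M(c, w) = 6 + c + w (M(c, w) = (c + w) + 6 = 6 + c + w)
264*M(11, 1) = 264*(6 + 11 + 1) = 264*18 = 4752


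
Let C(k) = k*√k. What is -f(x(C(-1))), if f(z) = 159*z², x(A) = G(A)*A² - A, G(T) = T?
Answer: 636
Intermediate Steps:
C(k) = k^(3/2)
x(A) = A³ - A (x(A) = A*A² - A = A³ - A)
-f(x(C(-1))) = -159*(((-1)^(3/2))³ - (-1)^(3/2))² = -159*((-I)³ - (-1)*I)² = -159*(I + I)² = -159*(2*I)² = -159*(-4) = -1*(-636) = 636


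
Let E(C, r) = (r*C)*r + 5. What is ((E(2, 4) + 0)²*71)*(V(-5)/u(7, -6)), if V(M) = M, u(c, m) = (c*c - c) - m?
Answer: -485995/48 ≈ -10125.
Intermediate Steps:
u(c, m) = c² - c - m (u(c, m) = (c² - c) - m = c² - c - m)
E(C, r) = 5 + C*r² (E(C, r) = (C*r)*r + 5 = C*r² + 5 = 5 + C*r²)
((E(2, 4) + 0)²*71)*(V(-5)/u(7, -6)) = (((5 + 2*4²) + 0)²*71)*(-5/(7² - 1*7 - 1*(-6))) = (((5 + 2*16) + 0)²*71)*(-5/(49 - 7 + 6)) = (((5 + 32) + 0)²*71)*(-5/48) = ((37 + 0)²*71)*(-5*1/48) = (37²*71)*(-5/48) = (1369*71)*(-5/48) = 97199*(-5/48) = -485995/48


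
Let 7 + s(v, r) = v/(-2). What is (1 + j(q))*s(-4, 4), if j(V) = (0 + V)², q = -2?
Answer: -25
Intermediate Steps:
s(v, r) = -7 - v/2 (s(v, r) = -7 + v/(-2) = -7 + v*(-½) = -7 - v/2)
j(V) = V²
(1 + j(q))*s(-4, 4) = (1 + (-2)²)*(-7 - ½*(-4)) = (1 + 4)*(-7 + 2) = 5*(-5) = -25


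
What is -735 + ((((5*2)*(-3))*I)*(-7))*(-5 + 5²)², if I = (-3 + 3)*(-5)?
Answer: -735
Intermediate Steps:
I = 0 (I = 0*(-5) = 0)
-735 + ((((5*2)*(-3))*I)*(-7))*(-5 + 5²)² = -735 + ((((5*2)*(-3))*0)*(-7))*(-5 + 5²)² = -735 + (((10*(-3))*0)*(-7))*(-5 + 25)² = -735 + (-30*0*(-7))*20² = -735 + (0*(-7))*400 = -735 + 0*400 = -735 + 0 = -735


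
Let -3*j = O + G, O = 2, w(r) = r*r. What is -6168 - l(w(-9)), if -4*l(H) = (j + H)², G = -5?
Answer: -4487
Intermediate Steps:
w(r) = r²
j = 1 (j = -(2 - 5)/3 = -⅓*(-3) = 1)
l(H) = -(1 + H)²/4
-6168 - l(w(-9)) = -6168 - (-1)*(1 + (-9)²)²/4 = -6168 - (-1)*(1 + 81)²/4 = -6168 - (-1)*82²/4 = -6168 - (-1)*6724/4 = -6168 - 1*(-1681) = -6168 + 1681 = -4487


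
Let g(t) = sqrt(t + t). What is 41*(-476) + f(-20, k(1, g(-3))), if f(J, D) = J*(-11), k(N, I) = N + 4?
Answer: -19296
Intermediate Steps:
g(t) = sqrt(2)*sqrt(t) (g(t) = sqrt(2*t) = sqrt(2)*sqrt(t))
k(N, I) = 4 + N
f(J, D) = -11*J
41*(-476) + f(-20, k(1, g(-3))) = 41*(-476) - 11*(-20) = -19516 + 220 = -19296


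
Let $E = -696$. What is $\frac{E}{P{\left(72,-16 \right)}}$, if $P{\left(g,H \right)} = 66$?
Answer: $- \frac{116}{11} \approx -10.545$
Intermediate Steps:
$\frac{E}{P{\left(72,-16 \right)}} = - \frac{696}{66} = \left(-696\right) \frac{1}{66} = - \frac{116}{11}$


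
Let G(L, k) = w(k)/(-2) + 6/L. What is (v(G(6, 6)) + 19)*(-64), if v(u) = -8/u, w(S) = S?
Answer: -1472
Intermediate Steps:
G(L, k) = 6/L - k/2 (G(L, k) = k/(-2) + 6/L = k*(-½) + 6/L = -k/2 + 6/L = 6/L - k/2)
(v(G(6, 6)) + 19)*(-64) = (-8/(6/6 - ½*6) + 19)*(-64) = (-8/(6*(⅙) - 3) + 19)*(-64) = (-8/(1 - 3) + 19)*(-64) = (-8/(-2) + 19)*(-64) = (-8*(-½) + 19)*(-64) = (4 + 19)*(-64) = 23*(-64) = -1472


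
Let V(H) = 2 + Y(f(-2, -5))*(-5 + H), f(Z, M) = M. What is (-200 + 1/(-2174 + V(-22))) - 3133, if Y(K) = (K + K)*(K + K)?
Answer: -16238377/4872 ≈ -3333.0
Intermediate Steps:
Y(K) = 4*K² (Y(K) = (2*K)*(2*K) = 4*K²)
V(H) = -498 + 100*H (V(H) = 2 + (4*(-5)²)*(-5 + H) = 2 + (4*25)*(-5 + H) = 2 + 100*(-5 + H) = 2 + (-500 + 100*H) = -498 + 100*H)
(-200 + 1/(-2174 + V(-22))) - 3133 = (-200 + 1/(-2174 + (-498 + 100*(-22)))) - 3133 = (-200 + 1/(-2174 + (-498 - 2200))) - 3133 = (-200 + 1/(-2174 - 2698)) - 3133 = (-200 + 1/(-4872)) - 3133 = (-200 - 1/4872) - 3133 = -974401/4872 - 3133 = -16238377/4872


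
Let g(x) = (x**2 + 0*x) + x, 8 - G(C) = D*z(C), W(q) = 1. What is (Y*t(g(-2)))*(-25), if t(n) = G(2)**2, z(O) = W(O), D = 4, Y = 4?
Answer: -1600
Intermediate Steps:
z(O) = 1
G(C) = 4 (G(C) = 8 - 4 = 4)
g(x) = x + x**2 (g(x) = (x**2 + 0) + x = x**2 + x = x + x**2)
t(n) = 16 (t(n) = 4**2 = 16)
(Y*t(g(-2)))*(-25) = (4*16)*(-25) = 64*(-25) = -1600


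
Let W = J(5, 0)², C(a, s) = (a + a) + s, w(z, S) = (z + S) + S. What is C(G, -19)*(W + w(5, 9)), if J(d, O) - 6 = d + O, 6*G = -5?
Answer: -2976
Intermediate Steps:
w(z, S) = z + 2*S (w(z, S) = (S + z) + S = z + 2*S)
G = -⅚ (G = (⅙)*(-5) = -⅚ ≈ -0.83333)
J(d, O) = 6 + O + d (J(d, O) = 6 + (d + O) = 6 + (O + d) = 6 + O + d)
C(a, s) = s + 2*a (C(a, s) = 2*a + s = s + 2*a)
W = 121 (W = (6 + 0 + 5)² = 11² = 121)
C(G, -19)*(W + w(5, 9)) = (-19 + 2*(-⅚))*(121 + (5 + 2*9)) = (-19 - 5/3)*(121 + (5 + 18)) = -62*(121 + 23)/3 = -62/3*144 = -2976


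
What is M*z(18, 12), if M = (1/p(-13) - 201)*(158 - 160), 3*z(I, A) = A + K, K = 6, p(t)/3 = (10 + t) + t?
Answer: 9649/4 ≈ 2412.3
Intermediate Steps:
p(t) = 30 + 6*t (p(t) = 3*((10 + t) + t) = 3*(10 + 2*t) = 30 + 6*t)
z(I, A) = 2 + A/3 (z(I, A) = (A + 6)/3 = (6 + A)/3 = 2 + A/3)
M = 9649/24 (M = (1/(30 + 6*(-13)) - 201)*(158 - 160) = (1/(30 - 78) - 201)*(-2) = (1/(-48) - 201)*(-2) = (-1/48 - 201)*(-2) = -9649/48*(-2) = 9649/24 ≈ 402.04)
M*z(18, 12) = 9649*(2 + (⅓)*12)/24 = 9649*(2 + 4)/24 = (9649/24)*6 = 9649/4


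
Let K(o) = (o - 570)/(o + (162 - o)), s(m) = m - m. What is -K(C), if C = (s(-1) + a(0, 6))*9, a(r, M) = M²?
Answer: 41/27 ≈ 1.5185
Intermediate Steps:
s(m) = 0
C = 324 (C = (0 + 6²)*9 = (0 + 36)*9 = 36*9 = 324)
K(o) = -95/27 + o/162 (K(o) = (-570 + o)/162 = (-570 + o)*(1/162) = -95/27 + o/162)
-K(C) = -(-95/27 + (1/162)*324) = -(-95/27 + 2) = -1*(-41/27) = 41/27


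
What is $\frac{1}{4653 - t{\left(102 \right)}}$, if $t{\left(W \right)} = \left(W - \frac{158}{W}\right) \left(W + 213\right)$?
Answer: $- \frac{17}{458814} \approx -3.7052 \cdot 10^{-5}$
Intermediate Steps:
$t{\left(W \right)} = \left(213 + W\right) \left(W - \frac{158}{W}\right)$ ($t{\left(W \right)} = \left(W - \frac{158}{W}\right) \left(213 + W\right) = \left(213 + W\right) \left(W - \frac{158}{W}\right)$)
$\frac{1}{4653 - t{\left(102 \right)}} = \frac{1}{4653 - \left(-158 + 102^{2} - \frac{33654}{102} + 213 \cdot 102\right)} = \frac{1}{4653 - \left(-158 + 10404 - \frac{5609}{17} + 21726\right)} = \frac{1}{4653 - \frac{537915}{17}} = \frac{1}{- \frac{458814}{17}} = - \frac{17}{458814}$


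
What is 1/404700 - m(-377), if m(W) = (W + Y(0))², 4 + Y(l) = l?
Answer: -58746656699/404700 ≈ -1.4516e+5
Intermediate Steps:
Y(l) = -4 + l
m(W) = (-4 + W)² (m(W) = (W + (-4 + 0))² = (W - 4)² = (-4 + W)²)
1/404700 - m(-377) = 1/404700 - (-4 - 377)² = 1/404700 - 1*(-381)² = 1/404700 - 1*145161 = 1/404700 - 145161 = -58746656699/404700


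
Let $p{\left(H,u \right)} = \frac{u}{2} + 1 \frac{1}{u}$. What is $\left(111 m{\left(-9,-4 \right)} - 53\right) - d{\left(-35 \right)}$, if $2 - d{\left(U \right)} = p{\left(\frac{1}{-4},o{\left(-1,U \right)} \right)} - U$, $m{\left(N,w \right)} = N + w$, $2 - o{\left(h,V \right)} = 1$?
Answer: $- \frac{2923}{2} \approx -1461.5$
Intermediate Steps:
$o{\left(h,V \right)} = 1$ ($o{\left(h,V \right)} = 2 - 1 = 1$)
$p{\left(H,u \right)} = \frac{1}{u} + \frac{u}{2}$ ($p{\left(H,u \right)} = u \frac{1}{2} + \frac{1}{u} = \frac{u}{2} + \frac{1}{u} = \frac{1}{u} + \frac{u}{2}$)
$d{\left(U \right)} = \frac{1}{2} + U$ ($d{\left(U \right)} = 2 - \left(\left(1^{-1} + \frac{1}{2} \cdot 1\right) - U\right) = 2 - \left(\left(1 + \frac{1}{2}\right) - U\right) = 2 - \left(\frac{3}{2} - U\right) = 2 + \left(- \frac{3}{2} + U\right) = \frac{1}{2} + U$)
$\left(111 m{\left(-9,-4 \right)} - 53\right) - d{\left(-35 \right)} = \left(111 \left(-9 - 4\right) - 53\right) - \left(\frac{1}{2} - 35\right) = \left(111 \left(-13\right) - 53\right) - - \frac{69}{2} = \left(-1443 - 53\right) + \frac{69}{2} = -1496 + \frac{69}{2} = - \frac{2923}{2}$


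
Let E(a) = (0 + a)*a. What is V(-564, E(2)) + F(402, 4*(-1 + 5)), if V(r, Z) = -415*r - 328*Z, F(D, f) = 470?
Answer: 233218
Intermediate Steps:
E(a) = a**2 (E(a) = a*a = a**2)
V(-564, E(2)) + F(402, 4*(-1 + 5)) = (-415*(-564) - 328*2**2) + 470 = (234060 - 328*4) + 470 = (234060 - 1312) + 470 = 232748 + 470 = 233218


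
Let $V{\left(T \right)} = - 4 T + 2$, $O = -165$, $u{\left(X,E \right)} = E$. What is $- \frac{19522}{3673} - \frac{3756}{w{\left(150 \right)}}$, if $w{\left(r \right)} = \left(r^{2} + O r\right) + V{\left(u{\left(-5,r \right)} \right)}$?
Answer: $- \frac{10450717}{2615176} \approx -3.9962$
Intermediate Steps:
$V{\left(T \right)} = 2 - 4 T$
$w{\left(r \right)} = 2 + r^{2} - 169 r$ ($w{\left(r \right)} = \left(r^{2} - 165 r\right) - \left(-2 + 4 r\right) = 2 + r^{2} - 169 r$)
$- \frac{19522}{3673} - \frac{3756}{w{\left(150 \right)}} = - \frac{19522}{3673} - \frac{3756}{2 + 150^{2} - 25350} = \left(-19522\right) \frac{1}{3673} - \frac{3756}{2 + 22500 - 25350} = - \frac{19522}{3673} - \frac{3756}{-2848} = - \frac{19522}{3673} - - \frac{939}{712} = - \frac{19522}{3673} + \frac{939}{712} = - \frac{10450717}{2615176}$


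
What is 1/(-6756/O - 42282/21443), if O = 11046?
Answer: -39476563/101985980 ≈ -0.38708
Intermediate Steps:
1/(-6756/O - 42282/21443) = 1/(-6756/11046 - 42282/21443) = 1/(-6756*1/11046 - 42282*1/21443) = 1/(-1126/1841 - 42282/21443) = 1/(-101985980/39476563) = -39476563/101985980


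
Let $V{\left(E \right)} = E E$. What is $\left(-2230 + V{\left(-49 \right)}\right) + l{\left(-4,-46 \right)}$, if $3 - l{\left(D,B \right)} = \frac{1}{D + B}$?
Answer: $\frac{8701}{50} \approx 174.02$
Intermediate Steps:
$l{\left(D,B \right)} = 3 - \frac{1}{B + D}$ ($l{\left(D,B \right)} = 3 - \frac{1}{D + B} = 3 - \frac{1}{B + D}$)
$V{\left(E \right)} = E^{2}$
$\left(-2230 + V{\left(-49 \right)}\right) + l{\left(-4,-46 \right)} = \left(-2230 + \left(-49\right)^{2}\right) + \frac{-1 + 3 \left(-46\right) + 3 \left(-4\right)}{-46 - 4} = \left(-2230 + 2401\right) + \frac{-1 - 138 - 12}{-50} = 171 - - \frac{151}{50} = 171 + \frac{151}{50} = \frac{8701}{50}$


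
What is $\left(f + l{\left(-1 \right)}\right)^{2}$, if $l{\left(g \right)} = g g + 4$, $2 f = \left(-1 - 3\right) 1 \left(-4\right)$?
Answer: $169$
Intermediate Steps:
$f = 8$ ($f = \frac{\left(-1 - 3\right) 1 \left(-4\right)}{2} = \frac{\left(-4\right) \left(-4\right)}{2} = \frac{1}{2} \cdot 16 = 8$)
$l{\left(g \right)} = 4 + g^{2}$ ($l{\left(g \right)} = g^{2} + 4 = 4 + g^{2}$)
$\left(f + l{\left(-1 \right)}\right)^{2} = \left(8 + \left(4 + \left(-1\right)^{2}\right)\right)^{2} = \left(8 + \left(4 + 1\right)\right)^{2} = \left(8 + 5\right)^{2} = 13^{2} = 169$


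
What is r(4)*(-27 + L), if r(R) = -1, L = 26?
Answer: 1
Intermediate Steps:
r(4)*(-27 + L) = -(-27 + 26) = -1*(-1) = 1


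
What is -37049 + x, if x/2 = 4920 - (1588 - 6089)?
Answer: -18207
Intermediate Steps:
x = 18842 (x = 2*(4920 - (1588 - 6089)) = 2*(4920 - 1*(-4501)) = 2*(4920 + 4501) = 2*9421 = 18842)
-37049 + x = -37049 + 18842 = -18207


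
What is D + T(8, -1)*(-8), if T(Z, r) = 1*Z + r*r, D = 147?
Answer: 75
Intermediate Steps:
T(Z, r) = Z + r²
D + T(8, -1)*(-8) = 147 + (8 + (-1)²)*(-8) = 147 + (8 + 1)*(-8) = 147 + 9*(-8) = 147 - 72 = 75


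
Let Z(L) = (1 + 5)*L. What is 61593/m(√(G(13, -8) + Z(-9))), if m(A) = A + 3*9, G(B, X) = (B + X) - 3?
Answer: 1663011/781 - 123186*I*√13/781 ≈ 2129.3 - 568.7*I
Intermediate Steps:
G(B, X) = -3 + B + X
Z(L) = 6*L
m(A) = 27 + A (m(A) = A + 27 = 27 + A)
61593/m(√(G(13, -8) + Z(-9))) = 61593/(27 + √((-3 + 13 - 8) + 6*(-9))) = 61593/(27 + √(2 - 54)) = 61593/(27 + √(-52)) = 61593/(27 + 2*I*√13)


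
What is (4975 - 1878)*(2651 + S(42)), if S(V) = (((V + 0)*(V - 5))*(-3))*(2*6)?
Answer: -165048421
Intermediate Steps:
S(V) = -36*V*(-5 + V) (S(V) = ((V*(-5 + V))*(-3))*12 = -3*V*(-5 + V)*12 = -36*V*(-5 + V))
(4975 - 1878)*(2651 + S(42)) = (4975 - 1878)*(2651 + 36*42*(5 - 1*42)) = 3097*(2651 + 36*42*(5 - 42)) = 3097*(2651 + 36*42*(-37)) = 3097*(2651 - 55944) = 3097*(-53293) = -165048421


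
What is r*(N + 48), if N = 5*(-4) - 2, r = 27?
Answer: 702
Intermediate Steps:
N = -22 (N = -20 - 2 = -22)
r*(N + 48) = 27*(-22 + 48) = 27*26 = 702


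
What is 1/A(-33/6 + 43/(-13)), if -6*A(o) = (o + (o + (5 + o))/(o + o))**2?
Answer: -70900232/773674443 ≈ -0.091641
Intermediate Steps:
A(o) = -(o + (5 + 2*o)/(2*o))**2/6 (A(o) = -(o + (o + (5 + o))/(o + o))**2/6 = -(o + (5 + 2*o)/((2*o)))**2/6 = -(o + (5 + 2*o)*(1/(2*o)))**2/6 = -(o + (5 + 2*o)/(2*o))**2/6)
1/A(-33/6 + 43/(-13)) = 1/(-(5 + 2*(-33/6 + 43/(-13)) + 2*(-33/6 + 43/(-13))**2)**2/(24*(-33/6 + 43/(-13))**2)) = 1/(-(5 + 2*(-33*1/6 + 43*(-1/13)) + 2*(-33*1/6 + 43*(-1/13))**2)**2/(24*(-33*1/6 + 43*(-1/13))**2)) = 1/(-(5 + 2*(-11/2 - 43/13) + 2*(-11/2 - 43/13)**2)**2/(24*(-11/2 - 43/13)**2)) = 1/(-(5 + 2*(-229/26) + 2*(-229/26)**2)**2/(24*(-229/26)**2)) = 1/(-1/24*676/52441*(5 - 229/13 + 2*(52441/676))**2) = 1/(-1/24*676/52441*(5 - 229/13 + 52441/338)**2) = 1/(-1/24*676/52441*(48177/338)**2) = 1/(-1/24*676/52441*2321023329/114244) = 1/(-773674443/70900232) = -70900232/773674443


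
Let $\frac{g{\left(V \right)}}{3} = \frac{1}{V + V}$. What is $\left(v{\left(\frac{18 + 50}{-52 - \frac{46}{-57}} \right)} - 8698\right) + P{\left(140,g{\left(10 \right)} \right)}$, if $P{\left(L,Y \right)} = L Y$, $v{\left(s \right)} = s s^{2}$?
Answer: $- \frac{26955833214655}{3105745579} \approx -8679.3$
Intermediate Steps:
$v{\left(s \right)} = s^{3}$
$g{\left(V \right)} = \frac{3}{2 V}$ ($g{\left(V \right)} = \frac{3}{V + V} = \frac{3}{2 V}$)
$\left(v{\left(\frac{18 + 50}{-52 - \frac{46}{-57}} \right)} - 8698\right) + P{\left(140,g{\left(10 \right)} \right)} = \left(\left(\frac{18 + 50}{-52 - \frac{46}{-57}}\right)^{3} - 8698\right) + 140 \frac{3}{2 \cdot 10} = \left(\left(\frac{68}{-52 - - \frac{46}{57}}\right)^{3} - 8698\right) + 140 \cdot \frac{3}{2} \cdot \frac{1}{10} = \left(\left(\frac{68}{-52 + \frac{46}{57}}\right)^{3} - 8698\right) + 140 \cdot \frac{3}{20} = \left(\left(\frac{68}{- \frac{2918}{57}}\right)^{3} - 8698\right) + 21 = \left(\left(68 \left(- \frac{57}{2918}\right)\right)^{3} - 8698\right) + 21 = \left(\left(- \frac{1938}{1459}\right)^{3} - 8698\right) + 21 = \left(- \frac{7278825672}{3105745579} - 8698\right) + 21 = - \frac{27021053871814}{3105745579} + 21 = - \frac{26955833214655}{3105745579}$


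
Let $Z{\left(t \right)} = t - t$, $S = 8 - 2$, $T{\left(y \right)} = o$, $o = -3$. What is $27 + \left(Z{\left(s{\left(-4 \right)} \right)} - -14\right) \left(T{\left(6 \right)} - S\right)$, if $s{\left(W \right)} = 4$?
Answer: $-99$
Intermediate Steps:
$T{\left(y \right)} = -3$
$S = 6$ ($S = 8 - 2 = 6$)
$Z{\left(t \right)} = 0$
$27 + \left(Z{\left(s{\left(-4 \right)} \right)} - -14\right) \left(T{\left(6 \right)} - S\right) = 27 + \left(0 - -14\right) \left(-3 - 6\right) = 27 + \left(0 + 14\right) \left(-3 - 6\right) = 27 + 14 \left(-9\right) = 27 - 126 = -99$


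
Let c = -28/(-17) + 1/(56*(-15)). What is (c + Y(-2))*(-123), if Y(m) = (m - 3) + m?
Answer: 3134737/4760 ≈ 658.56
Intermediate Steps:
c = 23503/14280 (c = -28*(-1/17) + (1/56)*(-1/15) = 28/17 - 1/840 = 23503/14280 ≈ 1.6459)
Y(m) = -3 + 2*m (Y(m) = (-3 + m) + m = -3 + 2*m)
(c + Y(-2))*(-123) = (23503/14280 + (-3 + 2*(-2)))*(-123) = (23503/14280 + (-3 - 4))*(-123) = (23503/14280 - 7)*(-123) = -76457/14280*(-123) = 3134737/4760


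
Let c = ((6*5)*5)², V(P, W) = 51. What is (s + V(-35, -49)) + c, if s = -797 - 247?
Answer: 21507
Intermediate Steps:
c = 22500 (c = (30*5)² = 150² = 22500)
s = -1044
(s + V(-35, -49)) + c = (-1044 + 51) + 22500 = -993 + 22500 = 21507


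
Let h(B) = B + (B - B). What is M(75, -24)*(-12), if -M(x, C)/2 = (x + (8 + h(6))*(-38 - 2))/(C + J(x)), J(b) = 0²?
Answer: 485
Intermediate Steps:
h(B) = B (h(B) = B + 0 = B)
J(b) = 0
M(x, C) = -2*(-560 + x)/C (M(x, C) = -2*(x + (8 + 6)*(-38 - 2))/(C + 0) = -2*(x + 14*(-40))/C = -2*(x - 560)/C = -2*(-560 + x)/C)
M(75, -24)*(-12) = (2*(560 - 1*75)/(-24))*(-12) = (2*(-1/24)*(560 - 75))*(-12) = (2*(-1/24)*485)*(-12) = -485/12*(-12) = 485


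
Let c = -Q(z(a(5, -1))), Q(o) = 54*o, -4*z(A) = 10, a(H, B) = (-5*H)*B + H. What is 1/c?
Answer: 1/135 ≈ 0.0074074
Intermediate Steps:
a(H, B) = H - 5*B*H (a(H, B) = -5*B*H + H = H - 5*B*H)
z(A) = -5/2 (z(A) = -¼*10 = -5/2)
c = 135 (c = -54*(-5)/2 = -1*(-135) = 135)
1/c = 1/135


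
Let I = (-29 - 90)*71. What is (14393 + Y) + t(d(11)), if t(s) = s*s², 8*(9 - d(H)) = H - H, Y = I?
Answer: 6673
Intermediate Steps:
I = -8449 (I = -119*71 = -8449)
Y = -8449
d(H) = 9 (d(H) = 9 - (H - H)/8 = 9 - ⅛*0 = 9 + 0 = 9)
t(s) = s³
(14393 + Y) + t(d(11)) = (14393 - 8449) + 9³ = 5944 + 729 = 6673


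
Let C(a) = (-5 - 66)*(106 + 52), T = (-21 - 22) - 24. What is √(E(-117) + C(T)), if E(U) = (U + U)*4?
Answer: I*√12154 ≈ 110.25*I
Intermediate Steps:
E(U) = 8*U (E(U) = (2*U)*4 = 8*U)
T = -67 (T = -43 - 24 = -67)
C(a) = -11218 (C(a) = -71*158 = -11218)
√(E(-117) + C(T)) = √(8*(-117) - 11218) = √(-936 - 11218) = √(-12154) = I*√12154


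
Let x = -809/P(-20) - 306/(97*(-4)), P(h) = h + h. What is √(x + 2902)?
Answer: √11001054210/1940 ≈ 54.065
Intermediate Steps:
P(h) = 2*h
x = 81533/3880 (x = -809/(2*(-20)) - 306/(97*(-4)) = -809/(-40) - 306/(-388) = -809*(-1/40) - 306*(-1/388) = 809/40 + 153/194 = 81533/3880 ≈ 21.014)
√(x + 2902) = √(81533/3880 + 2902) = √(11341293/3880) = √11001054210/1940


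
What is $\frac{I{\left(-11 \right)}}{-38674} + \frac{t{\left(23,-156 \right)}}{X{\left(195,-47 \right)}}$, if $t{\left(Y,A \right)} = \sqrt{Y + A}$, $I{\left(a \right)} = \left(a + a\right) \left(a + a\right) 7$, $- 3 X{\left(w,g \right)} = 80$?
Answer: $- \frac{1694}{19337} - \frac{3 i \sqrt{133}}{80} \approx -0.087604 - 0.43247 i$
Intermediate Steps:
$X{\left(w,g \right)} = - \frac{80}{3}$ ($X{\left(w,g \right)} = \left(- \frac{1}{3}\right) 80 = - \frac{80}{3}$)
$I{\left(a \right)} = 28 a^{2}$ ($I{\left(a \right)} = 2 a 2 a 7 = 4 a^{2} \cdot 7 = 28 a^{2}$)
$t{\left(Y,A \right)} = \sqrt{A + Y}$
$\frac{I{\left(-11 \right)}}{-38674} + \frac{t{\left(23,-156 \right)}}{X{\left(195,-47 \right)}} = \frac{28 \left(-11\right)^{2}}{-38674} + \frac{\sqrt{-156 + 23}}{- \frac{80}{3}} = 28 \cdot 121 \left(- \frac{1}{38674}\right) + \sqrt{-133} \left(- \frac{3}{80}\right) = 3388 \left(- \frac{1}{38674}\right) + i \sqrt{133} \left(- \frac{3}{80}\right) = - \frac{1694}{19337} - \frac{3 i \sqrt{133}}{80}$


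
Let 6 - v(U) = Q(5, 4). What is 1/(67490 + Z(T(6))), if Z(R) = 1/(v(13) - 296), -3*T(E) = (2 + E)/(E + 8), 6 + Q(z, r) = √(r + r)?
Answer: 5442933236/367343544930481 - 2*√2/367343544930481 ≈ 1.4817e-5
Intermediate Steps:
Q(z, r) = -6 + √2*√r (Q(z, r) = -6 + √(r + r) = -6 + √(2*r) = -6 + √2*√r)
v(U) = 12 - 2*√2 (v(U) = 6 - (-6 + √2*√4) = 6 - (-6 + √2*2) = 6 - (-6 + 2*√2) = 6 + (6 - 2*√2) = 12 - 2*√2)
T(E) = -(2 + E)/(3*(8 + E)) (T(E) = -(2 + E)/(3*(E + 8)) = -(2 + E)/(3*(8 + E)))
Z(R) = 1/(-284 - 2*√2) (Z(R) = 1/((12 - 2*√2) - 296) = 1/(-284 - 2*√2))
1/(67490 + Z(T(6))) = 1/(67490 + (-71/20162 + √2/40324)) = 1/(1360733309/20162 + √2/40324)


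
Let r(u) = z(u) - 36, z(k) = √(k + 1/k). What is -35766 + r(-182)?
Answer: -35802 + 25*I*√9646/182 ≈ -35802.0 + 13.491*I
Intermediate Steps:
r(u) = -36 + √(u + 1/u) (r(u) = √(u + 1/u) - 36 = -36 + √(u + 1/u))
-35766 + r(-182) = -35766 + (-36 + √(-182 + 1/(-182))) = -35766 + (-36 + √(-182 - 1/182)) = -35766 + (-36 + √(-33125/182)) = -35766 + (-36 + 25*I*√9646/182) = -35802 + 25*I*√9646/182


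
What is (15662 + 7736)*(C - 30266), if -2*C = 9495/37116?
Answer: -2920480134077/4124 ≈ -7.0817e+8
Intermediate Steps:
C = -1055/8248 (C = -9495/(2*37116) = -½*1055/4124 = -1055/8248 ≈ -0.12791)
(15662 + 7736)*(C - 30266) = (15662 + 7736)*(-1055/8248 - 30266) = 23398*(-249635023/8248) = -2920480134077/4124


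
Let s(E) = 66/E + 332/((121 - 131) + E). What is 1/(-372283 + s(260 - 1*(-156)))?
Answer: -42224/15719236165 ≈ -2.6861e-6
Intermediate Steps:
s(E) = 66/E + 332/(-10 + E)
1/(-372283 + s(260 - 1*(-156))) = 1/(-372283 + 2*(-330 + 199*(260 - 1*(-156)))/((260 - 1*(-156))*(-10 + (260 - 1*(-156))))) = 1/(-372283 + 2*(-330 + 199*(260 + 156))/((260 + 156)*(-10 + (260 + 156)))) = 1/(-372283 + 2*(-330 + 199*416)/(416*(-10 + 416))) = 1/(-372283 + 2*(1/416)*(-330 + 82784)/406) = 1/(-372283 + 2*(1/416)*(1/406)*82454) = 1/(-372283 + 41227/42224) = 1/(-15719236165/42224) = -42224/15719236165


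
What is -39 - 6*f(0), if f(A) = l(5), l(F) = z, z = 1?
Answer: -45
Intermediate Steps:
l(F) = 1
f(A) = 1
-39 - 6*f(0) = -39 - 6*1 = -39 - 6 = -45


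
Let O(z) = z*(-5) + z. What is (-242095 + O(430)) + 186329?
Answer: -57486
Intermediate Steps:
O(z) = -4*z (O(z) = -5*z + z = -4*z)
(-242095 + O(430)) + 186329 = (-242095 - 4*430) + 186329 = (-242095 - 1720) + 186329 = -243815 + 186329 = -57486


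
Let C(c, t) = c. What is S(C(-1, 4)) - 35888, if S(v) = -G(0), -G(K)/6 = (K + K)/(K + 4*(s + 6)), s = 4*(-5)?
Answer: -35888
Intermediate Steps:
s = -20
G(K) = -12*K/(-56 + K) (G(K) = -6*(K + K)/(K + 4*(-20 + 6)) = -6*2*K/(K + 4*(-14)) = -6*2*K/(K - 56) = -6*2*K/(-56 + K) = -12*K/(-56 + K))
S(v) = 0 (S(v) = -(-12)*0/(-56 + 0) = -(-12)*0/(-56) = -(-12)*0*(-1)/56 = -1*0 = 0)
S(C(-1, 4)) - 35888 = 0 - 35888 = -35888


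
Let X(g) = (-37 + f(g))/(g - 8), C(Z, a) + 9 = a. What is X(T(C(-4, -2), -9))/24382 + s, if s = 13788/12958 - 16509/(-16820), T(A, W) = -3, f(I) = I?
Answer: 2717802339781/1328535924980 ≈ 2.0457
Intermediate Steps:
C(Z, a) = -9 + a
s = 222918891/108976780 (s = 13788*(1/12958) - 16509*(-1/16820) = 6894/6479 + 16509/16820 = 222918891/108976780 ≈ 2.0456)
X(g) = (-37 + g)/(-8 + g) (X(g) = (-37 + g)/(g - 8) = (-37 + g)/(-8 + g))
X(T(C(-4, -2), -9))/24382 + s = ((-37 - 3)/(-8 - 3))/24382 + 222918891/108976780 = (-40/(-11))*(1/24382) + 222918891/108976780 = -1/11*(-40)*(1/24382) + 222918891/108976780 = (40/11)*(1/24382) + 222918891/108976780 = 20/134101 + 222918891/108976780 = 2717802339781/1328535924980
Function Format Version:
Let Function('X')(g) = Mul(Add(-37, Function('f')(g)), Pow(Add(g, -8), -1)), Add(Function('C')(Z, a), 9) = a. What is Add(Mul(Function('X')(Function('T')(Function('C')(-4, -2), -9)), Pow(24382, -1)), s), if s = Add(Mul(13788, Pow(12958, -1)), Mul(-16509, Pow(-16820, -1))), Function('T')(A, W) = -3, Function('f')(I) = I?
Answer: Rational(2717802339781, 1328535924980) ≈ 2.0457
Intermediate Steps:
Function('C')(Z, a) = Add(-9, a)
s = Rational(222918891, 108976780) (s = Add(Mul(13788, Rational(1, 12958)), Mul(-16509, Rational(-1, 16820))) = Add(Rational(6894, 6479), Rational(16509, 16820)) = Rational(222918891, 108976780) ≈ 2.0456)
Function('X')(g) = Mul(Pow(Add(-8, g), -1), Add(-37, g)) (Function('X')(g) = Mul(Add(-37, g), Pow(Add(g, -8), -1)) = Mul(Add(-37, g), Pow(Add(-8, g), -1)) = Mul(Pow(Add(-8, g), -1), Add(-37, g)))
Add(Mul(Function('X')(Function('T')(Function('C')(-4, -2), -9)), Pow(24382, -1)), s) = Add(Mul(Mul(Pow(Add(-8, -3), -1), Add(-37, -3)), Pow(24382, -1)), Rational(222918891, 108976780)) = Add(Mul(Mul(Pow(-11, -1), -40), Rational(1, 24382)), Rational(222918891, 108976780)) = Add(Mul(Mul(Rational(-1, 11), -40), Rational(1, 24382)), Rational(222918891, 108976780)) = Add(Mul(Rational(40, 11), Rational(1, 24382)), Rational(222918891, 108976780)) = Add(Rational(20, 134101), Rational(222918891, 108976780)) = Rational(2717802339781, 1328535924980)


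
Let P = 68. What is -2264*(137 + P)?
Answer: -464120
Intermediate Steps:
-2264*(137 + P) = -2264*(137 + 68) = -2264*205 = -464120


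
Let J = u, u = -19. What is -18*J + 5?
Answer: 347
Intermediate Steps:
J = -19
-18*J + 5 = -18*(-19) + 5 = 342 + 5 = 347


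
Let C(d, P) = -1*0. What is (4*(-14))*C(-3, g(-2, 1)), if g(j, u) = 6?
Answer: 0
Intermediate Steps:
C(d, P) = 0
(4*(-14))*C(-3, g(-2, 1)) = (4*(-14))*0 = -56*0 = 0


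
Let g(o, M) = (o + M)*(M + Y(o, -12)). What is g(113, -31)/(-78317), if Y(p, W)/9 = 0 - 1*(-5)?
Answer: -1148/78317 ≈ -0.014658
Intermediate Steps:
Y(p, W) = 45 (Y(p, W) = 9*(0 - 1*(-5)) = 9*(0 + 5) = 9*5 = 45)
g(o, M) = (45 + M)*(M + o) (g(o, M) = (o + M)*(M + 45) = (M + o)*(45 + M) = (45 + M)*(M + o))
g(113, -31)/(-78317) = ((-31)² + 45*(-31) + 45*113 - 31*113)/(-78317) = (961 - 1395 + 5085 - 3503)*(-1/78317) = 1148*(-1/78317) = -1148/78317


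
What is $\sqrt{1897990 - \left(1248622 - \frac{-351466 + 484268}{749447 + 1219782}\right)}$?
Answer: $\frac{\sqrt{2518160307580192946}}{1969229} \approx 805.83$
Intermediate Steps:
$\sqrt{1897990 - \left(1248622 - \frac{-351466 + 484268}{749447 + 1219782}\right)} = \sqrt{1897990 - \left(1248622 - \frac{132802}{1969229}\right)} = \sqrt{1897990 + \left(132802 \cdot \frac{1}{1969229} - 1248622\right)} = \sqrt{1897990 + \left(\frac{132802}{1969229} - 1248622\right)} = \sqrt{1897990 - \frac{2458822519636}{1969229}} = \sqrt{\frac{1278754430074}{1969229}} = \frac{\sqrt{2518160307580192946}}{1969229}$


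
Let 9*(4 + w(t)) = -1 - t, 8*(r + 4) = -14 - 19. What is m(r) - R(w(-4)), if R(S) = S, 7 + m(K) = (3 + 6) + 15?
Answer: 62/3 ≈ 20.667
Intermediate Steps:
r = -65/8 (r = -4 + (-14 - 19)/8 = -4 + (⅛)*(-33) = -4 - 33/8 = -65/8 ≈ -8.1250)
w(t) = -37/9 - t/9 (w(t) = -4 + (-1 - t)/9 = -4 + (-⅑ - t/9) = -37/9 - t/9)
m(K) = 17 (m(K) = -7 + ((3 + 6) + 15) = -7 + (9 + 15) = -7 + 24 = 17)
m(r) - R(w(-4)) = 17 - (-37/9 - ⅑*(-4)) = 17 - (-37/9 + 4/9) = 17 - 1*(-11/3) = 17 + 11/3 = 62/3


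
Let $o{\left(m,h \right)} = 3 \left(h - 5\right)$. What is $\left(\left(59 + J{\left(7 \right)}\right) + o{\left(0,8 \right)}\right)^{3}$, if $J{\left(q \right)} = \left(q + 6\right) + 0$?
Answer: $531441$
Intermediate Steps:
$J{\left(q \right)} = 6 + q$ ($J{\left(q \right)} = \left(6 + q\right) + 0 = 6 + q$)
$o{\left(m,h \right)} = -15 + 3 h$ ($o{\left(m,h \right)} = 3 \left(-5 + h\right) = -15 + 3 h$)
$\left(\left(59 + J{\left(7 \right)}\right) + o{\left(0,8 \right)}\right)^{3} = \left(\left(59 + \left(6 + 7\right)\right) + \left(-15 + 3 \cdot 8\right)\right)^{3} = \left(\left(59 + 13\right) + \left(-15 + 24\right)\right)^{3} = \left(72 + 9\right)^{3} = 81^{3} = 531441$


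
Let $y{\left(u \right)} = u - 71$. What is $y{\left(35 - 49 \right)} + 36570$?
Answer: $36485$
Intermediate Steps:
$y{\left(u \right)} = -71 + u$ ($y{\left(u \right)} = u - 71 = -71 + u$)
$y{\left(35 - 49 \right)} + 36570 = \left(-71 + \left(35 - 49\right)\right) + 36570 = \left(-71 - 14\right) + 36570 = -85 + 36570 = 36485$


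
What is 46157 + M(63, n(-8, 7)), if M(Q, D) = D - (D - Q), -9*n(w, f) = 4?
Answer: 46220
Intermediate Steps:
n(w, f) = -4/9 (n(w, f) = -⅑*4 = -4/9)
M(Q, D) = Q (M(Q, D) = D + (Q - D) = Q)
46157 + M(63, n(-8, 7)) = 46157 + 63 = 46220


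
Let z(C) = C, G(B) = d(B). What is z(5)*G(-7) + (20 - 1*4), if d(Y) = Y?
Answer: -19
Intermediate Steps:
G(B) = B
z(5)*G(-7) + (20 - 1*4) = 5*(-7) + (20 - 1*4) = -35 + (20 - 4) = -35 + 16 = -19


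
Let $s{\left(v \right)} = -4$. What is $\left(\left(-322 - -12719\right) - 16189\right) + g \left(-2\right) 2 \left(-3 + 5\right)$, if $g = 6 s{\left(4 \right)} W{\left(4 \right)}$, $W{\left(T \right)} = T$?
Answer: $-3024$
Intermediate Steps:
$g = -96$ ($g = 6 \left(-4\right) 4 = \left(-24\right) 4 = -96$)
$\left(\left(-322 - -12719\right) - 16189\right) + g \left(-2\right) 2 \left(-3 + 5\right) = \left(\left(-322 - -12719\right) - 16189\right) + \left(-96\right) \left(-2\right) 2 \left(-3 + 5\right) = \left(\left(-322 + 12719\right) - 16189\right) + 192 \cdot 2 \cdot 2 = \left(12397 - 16189\right) + 192 \cdot 4 = -3792 + 768 = -3024$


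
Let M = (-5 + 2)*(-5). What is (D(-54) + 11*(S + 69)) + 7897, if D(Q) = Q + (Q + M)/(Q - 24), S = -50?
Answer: 16105/2 ≈ 8052.5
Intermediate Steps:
M = 15 (M = -3*(-5) = 15)
D(Q) = Q + (15 + Q)/(-24 + Q) (D(Q) = Q + (Q + 15)/(Q - 24) = Q + (15 + Q)/(-24 + Q))
(D(-54) + 11*(S + 69)) + 7897 = ((15 + (-54)**2 - 23*(-54))/(-24 - 54) + 11*(-50 + 69)) + 7897 = ((15 + 2916 + 1242)/(-78) + 11*19) + 7897 = (-1/78*4173 + 209) + 7897 = (-107/2 + 209) + 7897 = 311/2 + 7897 = 16105/2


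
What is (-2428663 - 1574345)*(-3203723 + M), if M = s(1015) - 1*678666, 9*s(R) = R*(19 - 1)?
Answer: 15533108119872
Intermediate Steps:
s(R) = 2*R (s(R) = (R*(19 - 1))/9 = (R*18)/9 = (18*R)/9 = 2*R)
M = -676636 (M = 2*1015 - 1*678666 = 2030 - 678666 = -676636)
(-2428663 - 1574345)*(-3203723 + M) = (-2428663 - 1574345)*(-3203723 - 676636) = -4003008*(-3880359) = 15533108119872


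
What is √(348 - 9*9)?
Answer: √267 ≈ 16.340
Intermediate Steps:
√(348 - 9*9) = √(348 - 81) = √267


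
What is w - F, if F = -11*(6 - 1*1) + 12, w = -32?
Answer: 11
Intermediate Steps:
F = -43 (F = -11*(6 - 1) + 12 = -11*5 + 12 = -55 + 12 = -43)
w - F = -32 - 1*(-43) = -32 + 43 = 11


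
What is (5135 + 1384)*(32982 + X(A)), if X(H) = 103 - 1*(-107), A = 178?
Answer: 216378648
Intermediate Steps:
X(H) = 210 (X(H) = 103 + 107 = 210)
(5135 + 1384)*(32982 + X(A)) = (5135 + 1384)*(32982 + 210) = 6519*33192 = 216378648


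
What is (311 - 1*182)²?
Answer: 16641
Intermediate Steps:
(311 - 1*182)² = (311 - 182)² = 129² = 16641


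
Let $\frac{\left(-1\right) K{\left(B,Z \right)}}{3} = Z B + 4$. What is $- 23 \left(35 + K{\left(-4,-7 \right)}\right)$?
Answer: $1403$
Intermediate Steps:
$K{\left(B,Z \right)} = -12 - 3 B Z$ ($K{\left(B,Z \right)} = - 3 \left(Z B + 4\right) = - 3 \left(B Z + 4\right) = - 3 \left(4 + B Z\right) = -12 - 3 B Z$)
$- 23 \left(35 + K{\left(-4,-7 \right)}\right) = - 23 \left(35 - \left(12 - -84\right)\right) = - 23 \left(35 - 96\right) = \left(-23\right) \left(-61\right) = 1403$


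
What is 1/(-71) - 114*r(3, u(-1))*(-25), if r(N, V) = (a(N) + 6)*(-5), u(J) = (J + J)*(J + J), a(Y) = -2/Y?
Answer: -5396001/71 ≈ -76000.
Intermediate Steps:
u(J) = 4*J² (u(J) = (2*J)*(2*J) = 4*J²)
r(N, V) = -30 + 10/N (r(N, V) = (-2/N + 6)*(-5) = (6 - 2/N)*(-5) = -30 + 10/N)
1/(-71) - 114*r(3, u(-1))*(-25) = 1/(-71) - 114*(-30 + 10/3)*(-25) = -1/71 - 114*(-30 + 10*(⅓))*(-25) = -1/71 - 114*(-30 + 10/3)*(-25) = -1/71 - (-3040)*(-25) = -1/71 - 114*2000/3 = -1/71 - 76000 = -5396001/71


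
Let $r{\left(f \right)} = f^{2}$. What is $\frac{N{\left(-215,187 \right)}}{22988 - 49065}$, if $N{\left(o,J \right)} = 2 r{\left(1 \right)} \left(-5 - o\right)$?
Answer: $- \frac{420}{26077} \approx -0.016106$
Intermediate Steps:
$N{\left(o,J \right)} = -10 - 2 o$ ($N{\left(o,J \right)} = 2 \cdot 1^{2} \left(-5 - o\right) = 2 \cdot 1 \left(-5 - o\right) = 2 \left(-5 - o\right) = -10 - 2 o$)
$\frac{N{\left(-215,187 \right)}}{22988 - 49065} = \frac{-10 - -430}{22988 - 49065} = \frac{-10 + 430}{22988 - 49065} = \frac{420}{-26077} = 420 \left(- \frac{1}{26077}\right) = - \frac{420}{26077}$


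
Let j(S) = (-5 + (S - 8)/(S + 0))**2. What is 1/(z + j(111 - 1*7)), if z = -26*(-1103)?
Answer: 169/4849391 ≈ 3.4850e-5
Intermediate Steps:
j(S) = (-5 + (-8 + S)/S)**2
z = 28678
1/(z + j(111 - 1*7)) = 1/(28678 + 16*(2 + (111 - 1*7))**2/(111 - 1*7)**2) = 1/(28678 + 16*(2 + (111 - 7))**2/(111 - 7)**2) = 1/(28678 + 16*(2 + 104)**2/104**2) = 1/(28678 + 16*(1/10816)*106**2) = 1/(28678 + 16*(1/10816)*11236) = 1/(28678 + 2809/169) = 1/(4849391/169) = 169/4849391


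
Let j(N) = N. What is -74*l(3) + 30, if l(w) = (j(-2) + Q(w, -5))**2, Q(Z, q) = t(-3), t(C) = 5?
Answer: -636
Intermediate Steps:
Q(Z, q) = 5
l(w) = 9 (l(w) = (-2 + 5)**2 = 3**2 = 9)
-74*l(3) + 30 = -74*9 + 30 = -666 + 30 = -636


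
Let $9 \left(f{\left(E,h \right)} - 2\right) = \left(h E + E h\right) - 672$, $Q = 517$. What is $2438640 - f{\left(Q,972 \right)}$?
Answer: $\frac{6981122}{3} \approx 2.327 \cdot 10^{6}$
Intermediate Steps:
$f{\left(E,h \right)} = - \frac{218}{3} + \frac{2 E h}{9}$ ($f{\left(E,h \right)} = 2 + \frac{\left(h E + E h\right) - 672}{9} = 2 + \frac{\left(E h + E h\right) - 672}{9} = 2 + \frac{2 E h - 672}{9} = 2 + \frac{-672 + 2 E h}{9} = 2 + \left(- \frac{224}{3} + \frac{2 E h}{9}\right) = - \frac{218}{3} + \frac{2 E h}{9}$)
$2438640 - f{\left(Q,972 \right)} = 2438640 - \left(- \frac{218}{3} + \frac{2}{9} \cdot 517 \cdot 972\right) = 2438640 - \left(- \frac{218}{3} + 111672\right) = 2438640 - \frac{334798}{3} = \frac{6981122}{3}$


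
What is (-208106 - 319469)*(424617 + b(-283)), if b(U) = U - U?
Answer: -224017313775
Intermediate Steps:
b(U) = 0
(-208106 - 319469)*(424617 + b(-283)) = (-208106 - 319469)*(424617 + 0) = -527575*424617 = -224017313775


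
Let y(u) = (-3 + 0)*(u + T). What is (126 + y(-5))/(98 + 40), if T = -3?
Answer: 25/23 ≈ 1.0870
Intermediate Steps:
y(u) = 9 - 3*u (y(u) = (-3 + 0)*(u - 3) = -3*(-3 + u) = 9 - 3*u)
(126 + y(-5))/(98 + 40) = (126 + (9 - 3*(-5)))/(98 + 40) = (126 + (9 + 15))/138 = (126 + 24)/138 = (1/138)*150 = 25/23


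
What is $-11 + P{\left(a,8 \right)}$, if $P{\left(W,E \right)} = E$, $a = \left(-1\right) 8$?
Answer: $-3$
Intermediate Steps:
$a = -8$
$-11 + P{\left(a,8 \right)} = -11 + 8 = -3$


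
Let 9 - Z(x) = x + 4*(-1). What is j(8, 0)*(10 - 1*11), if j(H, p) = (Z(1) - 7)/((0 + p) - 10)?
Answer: ½ ≈ 0.50000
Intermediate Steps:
Z(x) = 13 - x (Z(x) = 9 - (x + 4*(-1)) = 9 - (x - 4) = 9 - (-4 + x) = 9 + (4 - x) = 13 - x)
j(H, p) = 5/(-10 + p) (j(H, p) = ((13 - 1*1) - 7)/((0 + p) - 10) = ((13 - 1) - 7)/(p - 10) = (12 - 7)/(-10 + p) = 5/(-10 + p))
j(8, 0)*(10 - 1*11) = (5/(-10 + 0))*(10 - 1*11) = (5/(-10))*(10 - 11) = (5*(-⅒))*(-1) = -½*(-1) = ½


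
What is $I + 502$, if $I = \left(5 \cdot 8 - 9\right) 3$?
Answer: $595$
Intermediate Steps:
$I = 93$ ($I = \left(40 - 9\right) 3 = 31 \cdot 3 = 93$)
$I + 502 = 93 + 502 = 595$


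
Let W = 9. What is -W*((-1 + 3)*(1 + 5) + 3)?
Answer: -135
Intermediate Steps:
-W*((-1 + 3)*(1 + 5) + 3) = -9*((-1 + 3)*(1 + 5) + 3) = -9*(2*6 + 3) = -9*(12 + 3) = -9*15 = -1*135 = -135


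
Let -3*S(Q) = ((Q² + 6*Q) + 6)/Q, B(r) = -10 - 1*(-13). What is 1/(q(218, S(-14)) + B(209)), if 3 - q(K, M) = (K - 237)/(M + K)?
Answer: 4637/28221 ≈ 0.16431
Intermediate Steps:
B(r) = 3 (B(r) = -10 + 13 = 3)
S(Q) = -(6 + Q² + 6*Q)/(3*Q) (S(Q) = -((Q² + 6*Q) + 6)/(3*Q) = -(6 + Q² + 6*Q)/(3*Q))
q(K, M) = 3 - (-237 + K)/(K + M) (q(K, M) = 3 - (K - 237)/(M + K) = 3 - (-237 + K)/(K + M))
1/(q(218, S(-14)) + B(209)) = 1/((237 + 2*218 + 3*(-2 - 2/(-14) - ⅓*(-14)))/(218 + (-2 - 2/(-14) - ⅓*(-14))) + 3) = 1/((237 + 436 + 3*(-2 - 2*(-1/14) + 14/3))/(218 + (-2 - 2*(-1/14) + 14/3)) + 3) = 1/((237 + 436 + 3*(-2 + ⅐ + 14/3))/(218 + (-2 + ⅐ + 14/3)) + 3) = 1/((237 + 436 + 3*(59/21))/(218 + 59/21) + 3) = 1/((237 + 436 + 59/7)/(4637/21) + 3) = 1/((21/4637)*(4770/7) + 3) = 1/(14310/4637 + 3) = 1/(28221/4637) = 4637/28221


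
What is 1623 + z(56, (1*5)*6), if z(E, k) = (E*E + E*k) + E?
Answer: 6495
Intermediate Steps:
z(E, k) = E + E² + E*k (z(E, k) = (E² + E*k) + E = E + E² + E*k)
1623 + z(56, (1*5)*6) = 1623 + 56*(1 + 56 + (1*5)*6) = 1623 + 56*(1 + 56 + 5*6) = 1623 + 56*(1 + 56 + 30) = 1623 + 56*87 = 1623 + 4872 = 6495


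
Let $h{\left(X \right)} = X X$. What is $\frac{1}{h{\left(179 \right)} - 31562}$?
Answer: $\frac{1}{479} \approx 0.0020877$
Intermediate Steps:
$h{\left(X \right)} = X^{2}$
$\frac{1}{h{\left(179 \right)} - 31562} = \frac{1}{179^{2} - 31562} = \frac{1}{32041 - 31562} = \frac{1}{479}$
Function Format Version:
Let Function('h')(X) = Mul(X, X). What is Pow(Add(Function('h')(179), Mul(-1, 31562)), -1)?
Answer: Rational(1, 479) ≈ 0.0020877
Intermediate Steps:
Function('h')(X) = Pow(X, 2)
Pow(Add(Function('h')(179), Mul(-1, 31562)), -1) = Pow(Add(Pow(179, 2), Mul(-1, 31562)), -1) = Pow(Add(32041, -31562), -1) = Pow(479, -1) = Rational(1, 479)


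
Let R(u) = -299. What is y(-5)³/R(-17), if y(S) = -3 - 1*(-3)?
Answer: 0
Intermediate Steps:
y(S) = 0 (y(S) = -3 + 3 = 0)
y(-5)³/R(-17) = 0³/(-299) = 0*(-1/299) = 0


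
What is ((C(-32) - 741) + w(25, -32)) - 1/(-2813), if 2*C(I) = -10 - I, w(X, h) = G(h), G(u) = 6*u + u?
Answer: -2683601/2813 ≈ -954.00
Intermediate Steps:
G(u) = 7*u
w(X, h) = 7*h
C(I) = -5 - I/2 (C(I) = (-10 - I)/2 = -5 - I/2)
((C(-32) - 741) + w(25, -32)) - 1/(-2813) = (((-5 - ½*(-32)) - 741) + 7*(-32)) - 1/(-2813) = (((-5 + 16) - 741) - 224) - 1*(-1/2813) = ((11 - 741) - 224) + 1/2813 = (-730 - 224) + 1/2813 = -954 + 1/2813 = -2683601/2813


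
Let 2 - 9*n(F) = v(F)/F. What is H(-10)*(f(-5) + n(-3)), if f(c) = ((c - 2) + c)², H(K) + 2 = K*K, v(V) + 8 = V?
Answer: 380534/27 ≈ 14094.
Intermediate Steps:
v(V) = -8 + V
H(K) = -2 + K² (H(K) = -2 + K*K = -2 + K²)
f(c) = (-2 + 2*c)² (f(c) = ((-2 + c) + c)² = (-2 + 2*c)²)
n(F) = 2/9 - (-8 + F)/(9*F)
H(-10)*(f(-5) + n(-3)) = (-2 + (-10)²)*(4*(-1 - 5)² + (⅑)*(8 - 3)/(-3)) = (-2 + 100)*(4*(-6)² + (⅑)*(-⅓)*5) = 98*(4*36 - 5/27) = 98*(144 - 5/27) = 98*(3883/27) = 380534/27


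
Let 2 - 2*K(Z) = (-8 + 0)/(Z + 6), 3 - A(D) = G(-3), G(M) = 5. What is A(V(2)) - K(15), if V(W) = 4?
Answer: -67/21 ≈ -3.1905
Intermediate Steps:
A(D) = -2 (A(D) = 3 - 1*5 = 3 - 5 = -2)
K(Z) = 1 + 4/(6 + Z) (K(Z) = 1 - (-8 + 0)/(2*(Z + 6)) = 1 - (-4)/(6 + Z) = 1 + 4/(6 + Z))
A(V(2)) - K(15) = -2 - (10 + 15)/(6 + 15) = -2 - 25/21 = -67/21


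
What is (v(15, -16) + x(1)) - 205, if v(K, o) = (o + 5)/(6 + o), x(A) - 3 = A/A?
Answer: -1999/10 ≈ -199.90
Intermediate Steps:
x(A) = 4 (x(A) = 3 + A/A = 3 + 1 = 4)
v(K, o) = (5 + o)/(6 + o)
(v(15, -16) + x(1)) - 205 = ((5 - 16)/(6 - 16) + 4) - 205 = (-11/(-10) + 4) - 205 = (-1/10*(-11) + 4) - 205 = (11/10 + 4) - 205 = 51/10 - 205 = -1999/10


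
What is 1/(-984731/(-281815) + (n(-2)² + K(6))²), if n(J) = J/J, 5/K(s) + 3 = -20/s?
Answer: 101735215/359996931 ≈ 0.28260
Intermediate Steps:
K(s) = 5/(-3 - 20/s)
n(J) = 1
1/(-984731/(-281815) + (n(-2)² + K(6))²) = 1/(-984731/(-281815) + (1² - 5*6/(20 + 3*6))²) = 1/(-984731*(-1/281815) + (1 - 5*6/(20 + 18))²) = 1/(984731/281815 + (1 - 5*6/38)²) = 1/(984731/281815 + (1 - 5*6*1/38)²) = 1/(984731/281815 + (1 - 15/19)²) = 1/(984731/281815 + (4/19)²) = 1/(984731/281815 + 16/361) = 1/(359996931/101735215) = 101735215/359996931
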